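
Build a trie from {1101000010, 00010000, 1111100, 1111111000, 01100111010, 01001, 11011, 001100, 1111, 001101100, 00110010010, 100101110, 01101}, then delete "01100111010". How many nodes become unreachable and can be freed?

7

After clearing the end-marker at "01100111010", prune upward until reaching a node still needed by another word.
The suffix "0111010" (7 nodes) is used only by "01100111010"; the node for "0110" still has the child "1", so pruning stops there.
Nodes removed: 7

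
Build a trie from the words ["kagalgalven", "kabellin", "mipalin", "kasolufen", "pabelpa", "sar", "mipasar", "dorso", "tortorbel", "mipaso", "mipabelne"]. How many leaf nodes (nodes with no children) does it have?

Leaves are exactly the stored words that no other stored word extends.
Those words: "dorso", "kabellin", "kagalgalven", "kasolufen", "mipabelne", "mipalin", "mipasar", "mipaso", "pabelpa", "sar", "tortorbel"
Leaf count: 11

11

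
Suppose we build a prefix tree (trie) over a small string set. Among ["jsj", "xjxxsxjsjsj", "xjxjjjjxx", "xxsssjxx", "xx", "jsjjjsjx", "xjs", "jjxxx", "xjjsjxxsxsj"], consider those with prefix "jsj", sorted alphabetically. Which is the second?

DFS of the "jsj" subtree visits, in order: "jsj", "jsjjjsjx"
The 2nd is jsjjjsjx.

jsjjjsjx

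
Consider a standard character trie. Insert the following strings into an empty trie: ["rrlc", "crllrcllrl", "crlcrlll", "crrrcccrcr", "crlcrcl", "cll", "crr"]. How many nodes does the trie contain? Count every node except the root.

31

Count nodes per top-level branch (shared prefixes stored once):
  'c'-branch (cll, crlcrcl, crlcrlll, crllrcllrl, crr, crrrcccrcr): 27 nodes
  'r'-branch (rrlc): 4 nodes
Sum: 31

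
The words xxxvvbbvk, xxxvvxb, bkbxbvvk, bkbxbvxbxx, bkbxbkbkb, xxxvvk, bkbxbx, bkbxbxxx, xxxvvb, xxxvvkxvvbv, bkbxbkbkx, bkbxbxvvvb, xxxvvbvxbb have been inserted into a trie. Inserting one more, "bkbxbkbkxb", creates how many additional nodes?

1

Walking "bkbxbkbkxb" from the root, the first 9 characters ("bkbxbkbkx") follow existing edges; "b" is the first miss.
New nodes needed: |"bkbxbkbkxb"| − 9 = 10 − 9 = 1.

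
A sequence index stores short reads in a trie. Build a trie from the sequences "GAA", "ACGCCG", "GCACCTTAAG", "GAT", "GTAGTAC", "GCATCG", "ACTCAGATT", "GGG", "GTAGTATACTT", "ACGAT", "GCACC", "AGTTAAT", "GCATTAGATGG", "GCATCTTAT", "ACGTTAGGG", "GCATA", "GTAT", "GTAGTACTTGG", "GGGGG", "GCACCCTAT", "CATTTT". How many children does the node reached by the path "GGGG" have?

1

Follow the path "GGGG" to its node, then look at its outgoing edges.
Distinct next characters after "GGGG": G.
That node has 1 child edge.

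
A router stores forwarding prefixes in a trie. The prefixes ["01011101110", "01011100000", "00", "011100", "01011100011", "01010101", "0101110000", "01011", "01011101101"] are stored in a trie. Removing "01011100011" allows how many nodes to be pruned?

2

A node on "01011100011"'s path can go only if nothing else ends at it or branches off below it.
The suffix "11" (2 nodes) is used only by "01011100011"; the node for "010111000" still has the child "0", so pruning stops there.
Nodes removed: 2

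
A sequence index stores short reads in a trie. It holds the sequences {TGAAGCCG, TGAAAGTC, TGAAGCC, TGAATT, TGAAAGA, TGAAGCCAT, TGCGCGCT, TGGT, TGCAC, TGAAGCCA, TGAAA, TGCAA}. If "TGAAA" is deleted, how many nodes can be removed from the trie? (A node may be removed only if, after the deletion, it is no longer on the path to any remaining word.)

Walk "TGAAA" from the leaf back toward the root, removing each node that no remaining word uses.
Every node on "TGAAA" is still needed (e.g. by "TGAAAGTC"), so nothing is freed.
Nodes removed: 0

0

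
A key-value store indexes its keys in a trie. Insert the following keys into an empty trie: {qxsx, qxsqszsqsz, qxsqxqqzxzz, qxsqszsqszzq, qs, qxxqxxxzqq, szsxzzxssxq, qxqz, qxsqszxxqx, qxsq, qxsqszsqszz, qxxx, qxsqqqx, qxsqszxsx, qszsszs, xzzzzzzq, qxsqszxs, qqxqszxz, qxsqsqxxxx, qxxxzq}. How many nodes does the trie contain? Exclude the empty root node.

For each word, the new-node count is its length minus the longest prefix already in the trie:
  "qxsx" → 4 new (q, x, s, x)
  "qxsqszsqsz" → prefix "qxs" already present; 7 new (q, s, z, s, q, s, z)
  "qxsqxqqzxzz" → prefix "qxsq" already present; 7 new (x, q, q, z, x, z, z)
  "qxsqszsqszzq" → prefix "qxsqszsqsz" already present; 2 new (z, q)
  "qs" → prefix "q" already present; 1 new (s)
  "qxxqxxxzqq" → prefix "qx" already present; 8 new (x, q, x, x, x, z, q, q)
  "szsxzzxssxq" → 11 new (s, z, s, x, z, z, x, s, s, x, q)
  "qxqz" → prefix "qx" already present; 2 new (q, z)
  "qxsqszxxqx" → prefix "qxsqsz" already present; 4 new (x, x, q, x)
  "qxsq" → prefix "qxsq" already present; 0 new (none)
  "qxsqszsqszz" → prefix "qxsqszsqszz" already present; 0 new (none)
  "qxxx" → prefix "qxx" already present; 1 new (x)
  "qxsqqqx" → prefix "qxsq" already present; 3 new (q, q, x)
  "qxsqszxsx" → prefix "qxsqszx" already present; 2 new (s, x)
  "qszsszs" → prefix "qs" already present; 5 new (z, s, s, z, s)
  "xzzzzzzq" → 8 new (x, z, z, z, z, z, z, q)
  "qxsqszxs" → prefix "qxsqszxs" already present; 0 new (none)
  "qqxqszxz" → prefix "q" already present; 7 new (q, x, q, s, z, x, z)
  "qxsqsqxxxx" → prefix "qxsqs" already present; 5 new (q, x, x, x, x)
  "qxxxzq" → prefix "qxxx" already present; 2 new (z, q)
Total nodes = 4 + 7 + 7 + 2 + 1 + 8 + 11 + 2 + 4 + 0 + 0 + 1 + 3 + 2 + 5 + 8 + 0 + 7 + 5 + 2 = 79

79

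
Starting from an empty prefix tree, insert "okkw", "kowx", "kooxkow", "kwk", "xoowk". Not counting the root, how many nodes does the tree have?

20

Count nodes per top-level branch (shared prefixes stored once):
  'k'-branch (kooxkow, kowx, kwk): 11 nodes
  'o'-branch (okkw): 4 nodes
  'x'-branch (xoowk): 5 nodes
Sum: 20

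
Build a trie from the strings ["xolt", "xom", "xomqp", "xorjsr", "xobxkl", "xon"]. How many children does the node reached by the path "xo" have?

5

Walk "xo" from the root, arriving at one node.
Characters that immediately follow "xo" among the stored strings: {b, l, m, n, r}.
That node has 5 child edges.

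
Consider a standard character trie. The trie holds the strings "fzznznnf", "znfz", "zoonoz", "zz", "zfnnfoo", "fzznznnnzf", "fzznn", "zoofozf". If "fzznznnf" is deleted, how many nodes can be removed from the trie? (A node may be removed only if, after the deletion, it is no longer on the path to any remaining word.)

Walk "fzznznnf" from the leaf back toward the root, removing each node that no remaining word uses.
The suffix "f" (1 node) is used only by "fzznznnf"; the node for "fzznznn" still has the child "n", so pruning stops there.
Nodes removed: 1

1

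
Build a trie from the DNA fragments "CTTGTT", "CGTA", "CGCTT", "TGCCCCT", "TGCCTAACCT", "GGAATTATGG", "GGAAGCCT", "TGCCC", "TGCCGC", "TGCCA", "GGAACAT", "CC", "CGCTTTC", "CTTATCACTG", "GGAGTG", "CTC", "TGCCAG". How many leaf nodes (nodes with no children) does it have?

14

A leaf is a node with no children — equivalently, the end of a word that is not a proper prefix of any other stored word.
Those words: "CC", "CGCTTTC", "CGTA", "CTC", "CTTATCACTG", "CTTGTT", "GGAACAT", "GGAAGCCT", "GGAATTATGG", "GGAGTG", "TGCCAG", "TGCCCCT", "TGCCGC", "TGCCTAACCT"
Leaf count: 14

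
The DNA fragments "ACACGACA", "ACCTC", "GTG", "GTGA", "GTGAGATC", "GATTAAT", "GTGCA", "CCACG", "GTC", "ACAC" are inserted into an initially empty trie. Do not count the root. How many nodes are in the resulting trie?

For each word, the new-node count is its length minus the longest prefix already in the trie:
  "ACACGACA" → 8 new (A, C, A, C, G, A, C, A)
  "ACCTC" → prefix "AC" already present; 3 new (C, T, C)
  "GTG" → 3 new (G, T, G)
  "GTGA" → prefix "GTG" already present; 1 new (A)
  "GTGAGATC" → prefix "GTGA" already present; 4 new (G, A, T, C)
  "GATTAAT" → prefix "G" already present; 6 new (A, T, T, A, A, T)
  "GTGCA" → prefix "GTG" already present; 2 new (C, A)
  "CCACG" → 5 new (C, C, A, C, G)
  "GTC" → prefix "GT" already present; 1 new (C)
  "ACAC" → prefix "ACAC" already present; 0 new (none)
Total nodes = 8 + 3 + 3 + 1 + 4 + 6 + 2 + 5 + 1 + 0 = 33

33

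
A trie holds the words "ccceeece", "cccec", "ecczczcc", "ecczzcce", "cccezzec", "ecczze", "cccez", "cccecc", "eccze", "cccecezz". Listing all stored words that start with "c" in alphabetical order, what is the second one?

cccecc

Filter for "c…" and sort: "cccec", "cccecc", "cccecezz", "ccceeece", "cccez", "cccezzec"
Position 2: cccecc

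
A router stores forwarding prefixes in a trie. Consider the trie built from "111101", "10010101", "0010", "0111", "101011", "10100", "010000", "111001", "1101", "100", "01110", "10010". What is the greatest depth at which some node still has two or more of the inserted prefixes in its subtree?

5

The deepest shared node is where two words last agree before diverging.
"10010" and "10010101" agree on "10010" (5 characters) before diverging; nothing deeper is shared.
Longest shared-prefix length: 5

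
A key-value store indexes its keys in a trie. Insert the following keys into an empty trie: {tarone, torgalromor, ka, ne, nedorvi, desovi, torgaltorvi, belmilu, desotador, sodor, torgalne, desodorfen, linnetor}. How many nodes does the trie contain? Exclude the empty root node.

69

Trace insertions, counting only characters that open a new branch:
  "tarone" → 6 new (t, a, r, o, n, e)
  "torgalromor" → prefix "t" already present; 10 new (o, r, g, a, l, r, o, m, o, r)
  "ka" → 2 new (k, a)
  "ne" → 2 new (n, e)
  "nedorvi" → prefix "ne" already present; 5 new (d, o, r, v, i)
  "desovi" → 6 new (d, e, s, o, v, i)
  "torgaltorvi" → prefix "torgal" already present; 5 new (t, o, r, v, i)
  "belmilu" → 7 new (b, e, l, m, i, l, u)
  "desotador" → prefix "deso" already present; 5 new (t, a, d, o, r)
  "sodor" → 5 new (s, o, d, o, r)
  "torgalne" → prefix "torgal" already present; 2 new (n, e)
  "desodorfen" → prefix "deso" already present; 6 new (d, o, r, f, e, n)
  "linnetor" → 8 new (l, i, n, n, e, t, o, r)
Total nodes = 6 + 10 + 2 + 2 + 5 + 6 + 5 + 7 + 5 + 5 + 2 + 6 + 8 = 69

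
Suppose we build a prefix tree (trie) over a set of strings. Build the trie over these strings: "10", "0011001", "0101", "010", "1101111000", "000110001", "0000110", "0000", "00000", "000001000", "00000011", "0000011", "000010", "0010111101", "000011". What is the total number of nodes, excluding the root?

Count nodes per top-level branch (shared prefixes stored once):
  '0'-branch (0000, 00000, 00000011, 000001000, 0000011, 000010, 000011, 0000110, 000110001, 0010111101, 0011001, 010, 0101): 38 nodes
  '1'-branch (10, 1101111000): 11 nodes
Sum: 49

49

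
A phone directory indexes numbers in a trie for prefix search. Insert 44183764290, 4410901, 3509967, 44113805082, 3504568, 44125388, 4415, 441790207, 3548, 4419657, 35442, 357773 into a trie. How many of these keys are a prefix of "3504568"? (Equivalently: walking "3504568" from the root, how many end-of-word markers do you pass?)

1

Check each prefix of "3504568" against the stored set — each match is an end-marker on the path.
Prefixes of the query that are stored words: "3504568"
Count: 1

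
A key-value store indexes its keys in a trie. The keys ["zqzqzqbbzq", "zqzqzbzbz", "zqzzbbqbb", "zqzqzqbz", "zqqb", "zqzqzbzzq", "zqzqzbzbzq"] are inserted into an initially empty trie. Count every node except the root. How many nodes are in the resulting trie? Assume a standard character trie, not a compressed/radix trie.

26

Count nodes per top-level branch (shared prefixes stored once):
  'z'-branch (zqqb, zqzqzbzbz, zqzqzbzbzq, zqzqzbzzq, zqzqzqbbzq, zqzqzqbz, zqzzbbqbb): 26 nodes
Sum: 26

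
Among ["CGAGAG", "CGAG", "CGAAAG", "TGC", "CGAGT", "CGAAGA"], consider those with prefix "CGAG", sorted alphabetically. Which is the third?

CGAGT

Words with prefix "CGAG", in lexicographic order: "CGAG", "CGAGAG", "CGAGT"
The 3rd is CGAGT.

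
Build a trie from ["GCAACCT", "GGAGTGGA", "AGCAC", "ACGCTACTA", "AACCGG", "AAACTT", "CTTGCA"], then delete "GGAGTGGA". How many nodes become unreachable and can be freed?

7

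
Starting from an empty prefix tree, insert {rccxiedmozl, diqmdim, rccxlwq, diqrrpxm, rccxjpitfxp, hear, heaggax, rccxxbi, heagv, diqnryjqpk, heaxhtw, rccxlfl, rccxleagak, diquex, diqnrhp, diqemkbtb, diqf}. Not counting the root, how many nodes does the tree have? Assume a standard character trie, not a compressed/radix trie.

75

Count nodes per top-level branch (shared prefixes stored once):
  'd'-branch (diqemkbtb, diqf, diqmdim, diqnrhp, diqnryjqpk, diqrrpxm, diquex): 31 nodes
  'h'-branch (heaggax, heagv, hear, heaxhtw): 13 nodes
  'r'-branch (rccxiedmozl, rccxjpitfxp, rccxleagak, rccxlfl, rccxlwq, rccxxbi): 31 nodes
Sum: 75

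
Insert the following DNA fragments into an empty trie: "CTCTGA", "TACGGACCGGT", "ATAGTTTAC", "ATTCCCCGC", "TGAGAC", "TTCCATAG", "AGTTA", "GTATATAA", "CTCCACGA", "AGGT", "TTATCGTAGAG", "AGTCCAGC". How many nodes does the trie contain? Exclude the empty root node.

78

For each word, the new-node count is its length minus the longest prefix already in the trie:
  "CTCTGA" → 6 new (C, T, C, T, G, A)
  "TACGGACCGGT" → 11 new (T, A, C, G, G, A, C, C, G, G, T)
  "ATAGTTTAC" → 9 new (A, T, A, G, T, T, T, A, C)
  "ATTCCCCGC" → prefix "AT" already present; 7 new (T, C, C, C, C, G, C)
  "TGAGAC" → prefix "T" already present; 5 new (G, A, G, A, C)
  "TTCCATAG" → prefix "T" already present; 7 new (T, C, C, A, T, A, G)
  "AGTTA" → prefix "A" already present; 4 new (G, T, T, A)
  "GTATATAA" → 8 new (G, T, A, T, A, T, A, A)
  "CTCCACGA" → prefix "CTC" already present; 5 new (C, A, C, G, A)
  "AGGT" → prefix "AG" already present; 2 new (G, T)
  "TTATCGTAGAG" → prefix "TT" already present; 9 new (A, T, C, G, T, A, G, A, G)
  "AGTCCAGC" → prefix "AGT" already present; 5 new (C, C, A, G, C)
Total nodes = 6 + 11 + 9 + 7 + 5 + 7 + 4 + 8 + 5 + 2 + 9 + 5 = 78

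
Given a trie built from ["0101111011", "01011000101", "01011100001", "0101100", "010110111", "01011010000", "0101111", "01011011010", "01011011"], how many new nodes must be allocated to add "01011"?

"01011" is already a full path in the trie; only an end-marker is added.
No new nodes are needed: 0.

0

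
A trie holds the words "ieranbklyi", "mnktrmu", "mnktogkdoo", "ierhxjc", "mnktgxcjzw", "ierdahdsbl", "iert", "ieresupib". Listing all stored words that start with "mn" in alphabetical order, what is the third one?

Words with prefix "mn", in lexicographic order: "mnktgxcjzw", "mnktogkdoo", "mnktrmu"
The 3rd is mnktrmu.

mnktrmu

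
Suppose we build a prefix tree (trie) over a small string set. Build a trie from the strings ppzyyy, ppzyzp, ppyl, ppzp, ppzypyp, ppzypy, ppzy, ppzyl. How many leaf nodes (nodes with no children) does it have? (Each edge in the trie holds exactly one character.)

6

Leaves are exactly the stored words that no other stored word extends.
Those words: "ppyl", "ppzp", "ppzyl", "ppzypyp", "ppzyyy", "ppzyzp"
Leaf count: 6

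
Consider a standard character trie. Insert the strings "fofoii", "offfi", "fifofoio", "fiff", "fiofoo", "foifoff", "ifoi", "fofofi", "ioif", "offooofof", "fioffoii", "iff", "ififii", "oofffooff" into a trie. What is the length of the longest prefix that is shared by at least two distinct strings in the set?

4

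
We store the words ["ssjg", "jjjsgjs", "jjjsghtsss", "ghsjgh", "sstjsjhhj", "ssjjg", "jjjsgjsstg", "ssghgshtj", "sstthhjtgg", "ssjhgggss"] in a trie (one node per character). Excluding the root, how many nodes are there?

For each word, the new-node count is its length minus the longest prefix already in the trie:
  "ssjg" → 4 new (s, s, j, g)
  "jjjsgjs" → 7 new (j, j, j, s, g, j, s)
  "jjjsghtsss" → prefix "jjjsg" already present; 5 new (h, t, s, s, s)
  "ghsjgh" → 6 new (g, h, s, j, g, h)
  "sstjsjhhj" → prefix "ss" already present; 7 new (t, j, s, j, h, h, j)
  "ssjjg" → prefix "ssj" already present; 2 new (j, g)
  "jjjsgjsstg" → prefix "jjjsgjs" already present; 3 new (s, t, g)
  "ssghgshtj" → prefix "ss" already present; 7 new (g, h, g, s, h, t, j)
  "sstthhjtgg" → prefix "sst" already present; 7 new (t, h, h, j, t, g, g)
  "ssjhgggss" → prefix "ssj" already present; 6 new (h, g, g, g, s, s)
Total nodes = 4 + 7 + 5 + 6 + 7 + 2 + 3 + 7 + 7 + 6 = 54

54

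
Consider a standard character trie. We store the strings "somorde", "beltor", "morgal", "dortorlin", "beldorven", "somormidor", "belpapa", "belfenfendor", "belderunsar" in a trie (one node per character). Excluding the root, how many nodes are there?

59

For each word, the new-node count is its length minus the longest prefix already in the trie:
  "somorde" → 7 new (s, o, m, o, r, d, e)
  "beltor" → 6 new (b, e, l, t, o, r)
  "morgal" → 6 new (m, o, r, g, a, l)
  "dortorlin" → 9 new (d, o, r, t, o, r, l, i, n)
  "beldorven" → prefix "bel" already present; 6 new (d, o, r, v, e, n)
  "somormidor" → prefix "somor" already present; 5 new (m, i, d, o, r)
  "belpapa" → prefix "bel" already present; 4 new (p, a, p, a)
  "belfenfendor" → prefix "bel" already present; 9 new (f, e, n, f, e, n, d, o, r)
  "belderunsar" → prefix "beld" already present; 7 new (e, r, u, n, s, a, r)
Total nodes = 7 + 6 + 6 + 9 + 6 + 5 + 4 + 9 + 7 = 59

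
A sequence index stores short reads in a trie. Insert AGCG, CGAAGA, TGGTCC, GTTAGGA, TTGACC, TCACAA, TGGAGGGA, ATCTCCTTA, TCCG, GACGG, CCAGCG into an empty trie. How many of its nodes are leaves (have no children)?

11

A leaf is a node with no children — equivalently, the end of a word that is not a proper prefix of any other stored word.
Those words: "AGCG", "ATCTCCTTA", "CCAGCG", "CGAAGA", "GACGG", "GTTAGGA", "TCACAA", "TCCG", "TGGAGGGA", "TGGTCC", "TTGACC"
Leaf count: 11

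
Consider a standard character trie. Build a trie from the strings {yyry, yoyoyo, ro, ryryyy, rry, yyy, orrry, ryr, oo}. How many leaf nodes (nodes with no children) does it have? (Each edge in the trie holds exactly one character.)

8

Leaves are exactly the stored words that no other stored word extends.
Those words: "oo", "orrry", "ro", "rry", "ryryyy", "yoyoyo", "yyry", "yyy"
Leaf count: 8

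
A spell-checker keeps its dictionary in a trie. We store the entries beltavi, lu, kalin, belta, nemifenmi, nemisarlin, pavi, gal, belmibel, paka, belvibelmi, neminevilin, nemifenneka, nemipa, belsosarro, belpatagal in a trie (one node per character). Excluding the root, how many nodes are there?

Trace insertions, counting only characters that open a new branch:
  "beltavi" → 7 new (b, e, l, t, a, v, i)
  "lu" → 2 new (l, u)
  "kalin" → 5 new (k, a, l, i, n)
  "belta" → prefix "belta" already present; 0 new (none)
  "nemifenmi" → 9 new (n, e, m, i, f, e, n, m, i)
  "nemisarlin" → prefix "nemi" already present; 6 new (s, a, r, l, i, n)
  "pavi" → 4 new (p, a, v, i)
  "gal" → 3 new (g, a, l)
  "belmibel" → prefix "bel" already present; 5 new (m, i, b, e, l)
  "paka" → prefix "pa" already present; 2 new (k, a)
  "belvibelmi" → prefix "bel" already present; 7 new (v, i, b, e, l, m, i)
  "neminevilin" → prefix "nemi" already present; 7 new (n, e, v, i, l, i, n)
  "nemifenneka" → prefix "nemifen" already present; 4 new (n, e, k, a)
  "nemipa" → prefix "nemi" already present; 2 new (p, a)
  "belsosarro" → prefix "bel" already present; 7 new (s, o, s, a, r, r, o)
  "belpatagal" → prefix "bel" already present; 7 new (p, a, t, a, g, a, l)
Total nodes = 7 + 2 + 5 + 0 + 9 + 6 + 4 + 3 + 5 + 2 + 7 + 7 + 4 + 2 + 7 + 7 = 77

77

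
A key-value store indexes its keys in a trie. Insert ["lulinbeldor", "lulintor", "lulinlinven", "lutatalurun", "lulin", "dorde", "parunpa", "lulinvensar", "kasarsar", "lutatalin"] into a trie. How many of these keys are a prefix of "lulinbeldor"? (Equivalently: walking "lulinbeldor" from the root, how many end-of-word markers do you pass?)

2

Check each prefix of "lulinbeldor" against the stored set — each match is an end-marker on the path.
Prefixes of the query that are stored words: "lulin", "lulinbeldor"
Count: 2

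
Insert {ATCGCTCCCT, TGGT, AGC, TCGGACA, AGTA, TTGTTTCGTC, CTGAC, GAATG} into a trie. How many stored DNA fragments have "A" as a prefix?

3

Filter for entries beginning with "A":
Matches: "AGC", "AGTA", "ATCGCTCCCT"
Count: 3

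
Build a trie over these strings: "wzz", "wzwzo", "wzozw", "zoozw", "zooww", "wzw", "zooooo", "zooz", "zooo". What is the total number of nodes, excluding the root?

19

For each word, the new-node count is its length minus the longest prefix already in the trie:
  "wzz" → 3 new (w, z, z)
  "wzwzo" → prefix "wz" already present; 3 new (w, z, o)
  "wzozw" → prefix "wz" already present; 3 new (o, z, w)
  "zoozw" → 5 new (z, o, o, z, w)
  "zooww" → prefix "zoo" already present; 2 new (w, w)
  "wzw" → prefix "wzw" already present; 0 new (none)
  "zooooo" → prefix "zoo" already present; 3 new (o, o, o)
  "zooz" → prefix "zooz" already present; 0 new (none)
  "zooo" → prefix "zooo" already present; 0 new (none)
Total nodes = 3 + 3 + 3 + 5 + 2 + 0 + 3 + 0 + 0 = 19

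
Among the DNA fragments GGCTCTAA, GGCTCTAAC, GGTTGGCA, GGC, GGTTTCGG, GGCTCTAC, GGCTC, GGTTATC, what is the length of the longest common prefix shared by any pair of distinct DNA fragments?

8

The deepest shared node is where two words last agree before diverging.
"GGCTCTAA" and "GGCTCTAAC" agree on "GGCTCTAA" (8 characters) before diverging; nothing deeper is shared.
Longest shared-prefix length: 8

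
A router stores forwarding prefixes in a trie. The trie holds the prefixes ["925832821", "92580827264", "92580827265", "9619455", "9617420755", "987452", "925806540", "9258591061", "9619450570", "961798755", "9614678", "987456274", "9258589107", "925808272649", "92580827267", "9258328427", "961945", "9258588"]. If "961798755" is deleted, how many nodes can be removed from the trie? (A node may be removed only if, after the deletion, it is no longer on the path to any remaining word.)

After clearing the end-marker at "961798755", prune upward until reaching a node still needed by another word.
The suffix "98755" (5 nodes) is used only by "961798755"; the node for "9617" still has the child "4", so pruning stops there.
Nodes removed: 5

5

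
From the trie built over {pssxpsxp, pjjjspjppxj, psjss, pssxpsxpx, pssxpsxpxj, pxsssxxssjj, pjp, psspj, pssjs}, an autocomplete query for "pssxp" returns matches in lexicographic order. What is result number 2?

pssxpsxpx

Words with prefix "pssxp", in lexicographic order: "pssxpsxp", "pssxpsxpx", "pssxpsxpxj"
Position 2: pssxpsxpx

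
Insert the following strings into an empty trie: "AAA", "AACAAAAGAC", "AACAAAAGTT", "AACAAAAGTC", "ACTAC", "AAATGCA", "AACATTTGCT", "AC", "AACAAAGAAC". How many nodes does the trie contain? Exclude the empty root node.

For each word, the new-node count is its length minus the longest prefix already in the trie:
  "AAA" → 3 new (A, A, A)
  "AACAAAAGAC" → prefix "AA" already present; 8 new (C, A, A, A, A, G, A, C)
  "AACAAAAGTT" → prefix "AACAAAAG" already present; 2 new (T, T)
  "AACAAAAGTC" → prefix "AACAAAAGT" already present; 1 new (C)
  "ACTAC" → prefix "A" already present; 4 new (C, T, A, C)
  "AAATGCA" → prefix "AAA" already present; 4 new (T, G, C, A)
  "AACATTTGCT" → prefix "AACA" already present; 6 new (T, T, T, G, C, T)
  "AC" → prefix "AC" already present; 0 new (none)
  "AACAAAGAAC" → prefix "AACAAA" already present; 4 new (G, A, A, C)
Total nodes = 3 + 8 + 2 + 1 + 4 + 4 + 6 + 0 + 4 = 32

32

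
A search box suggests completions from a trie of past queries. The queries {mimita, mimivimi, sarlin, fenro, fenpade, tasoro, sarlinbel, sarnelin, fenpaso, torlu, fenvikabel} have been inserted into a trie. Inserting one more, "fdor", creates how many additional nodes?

Walking "fdor" from the root, the first 1 characters ("f") follow existing edges; "d" is the first miss.
So 4 − 1 = 3 new nodes.

3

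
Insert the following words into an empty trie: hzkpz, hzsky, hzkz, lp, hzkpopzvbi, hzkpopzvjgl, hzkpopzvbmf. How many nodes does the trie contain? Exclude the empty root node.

22

Count nodes per top-level branch (shared prefixes stored once):
  'h'-branch (hzkpopzvbi, hzkpopzvbmf, hzkpopzvjgl, hzkpz, hzkz, hzsky): 20 nodes
  'l'-branch (lp): 2 nodes
Sum: 22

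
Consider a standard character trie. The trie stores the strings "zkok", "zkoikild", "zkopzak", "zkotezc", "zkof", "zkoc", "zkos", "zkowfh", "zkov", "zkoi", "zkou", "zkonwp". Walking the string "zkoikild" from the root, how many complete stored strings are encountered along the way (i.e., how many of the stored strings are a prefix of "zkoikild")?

2

Check each prefix of "zkoikild" against the stored set — each match is an end-marker on the path.
Prefixes of the query that are stored words: "zkoi", "zkoikild"
Count: 2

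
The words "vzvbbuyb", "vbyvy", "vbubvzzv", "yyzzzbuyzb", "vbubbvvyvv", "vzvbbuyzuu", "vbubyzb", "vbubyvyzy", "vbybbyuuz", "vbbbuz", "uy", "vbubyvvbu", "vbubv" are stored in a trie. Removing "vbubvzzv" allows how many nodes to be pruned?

3

After clearing the end-marker at "vbubvzzv", prune upward until reaching a node still needed by another word.
The suffix "zzv" (3 nodes) is used only by "vbubvzzv"; "vbubv" is itself a stored word, so pruning stops there.
Nodes removed: 3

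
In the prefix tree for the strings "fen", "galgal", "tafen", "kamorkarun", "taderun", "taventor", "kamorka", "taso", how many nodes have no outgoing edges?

Leaves are exactly the stored words that no other stored word extends.
Those words: "fen", "galgal", "kamorkarun", "taderun", "tafen", "taso", "taventor"
Leaf count: 7

7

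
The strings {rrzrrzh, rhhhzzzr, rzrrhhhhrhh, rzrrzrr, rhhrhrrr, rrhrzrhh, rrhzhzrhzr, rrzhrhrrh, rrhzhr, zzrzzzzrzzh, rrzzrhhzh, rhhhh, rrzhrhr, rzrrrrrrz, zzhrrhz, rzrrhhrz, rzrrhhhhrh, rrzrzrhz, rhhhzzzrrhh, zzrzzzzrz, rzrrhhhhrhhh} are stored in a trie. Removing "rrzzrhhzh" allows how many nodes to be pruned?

After clearing the end-marker at "rrzzrhhzh", prune upward until reaching a node still needed by another word.
The suffix "zrhhzh" (6 nodes) is used only by "rrzzrhhzh"; the node for "rrz" still has the child "r", so pruning stops there.
Nodes removed: 6

6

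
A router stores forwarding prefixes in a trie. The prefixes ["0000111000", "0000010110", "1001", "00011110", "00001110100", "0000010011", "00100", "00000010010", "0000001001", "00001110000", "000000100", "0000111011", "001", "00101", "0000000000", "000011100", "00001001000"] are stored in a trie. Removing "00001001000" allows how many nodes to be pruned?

6

After clearing the end-marker at "00001001000", prune upward until reaching a node still needed by another word.
The suffix "001000" (6 nodes) is used only by "00001001000"; the node for "00001" still has the child "1", so pruning stops there.
Nodes removed: 6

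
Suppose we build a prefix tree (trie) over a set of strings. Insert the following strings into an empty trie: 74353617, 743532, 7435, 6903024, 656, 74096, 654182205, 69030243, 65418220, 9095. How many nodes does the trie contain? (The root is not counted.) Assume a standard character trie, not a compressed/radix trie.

For each word, the new-node count is its length minus the longest prefix already in the trie:
  "74353617" → 8 new (7, 4, 3, 5, 3, 6, 1, 7)
  "743532" → prefix "74353" already present; 1 new (2)
  "7435" → prefix "7435" already present; 0 new (none)
  "6903024" → 7 new (6, 9, 0, 3, 0, 2, 4)
  "656" → prefix "6" already present; 2 new (5, 6)
  "74096" → prefix "74" already present; 3 new (0, 9, 6)
  "654182205" → prefix "65" already present; 7 new (4, 1, 8, 2, 2, 0, 5)
  "69030243" → prefix "6903024" already present; 1 new (3)
  "65418220" → prefix "65418220" already present; 0 new (none)
  "9095" → 4 new (9, 0, 9, 5)
Total nodes = 8 + 1 + 0 + 7 + 2 + 3 + 7 + 1 + 0 + 4 = 33

33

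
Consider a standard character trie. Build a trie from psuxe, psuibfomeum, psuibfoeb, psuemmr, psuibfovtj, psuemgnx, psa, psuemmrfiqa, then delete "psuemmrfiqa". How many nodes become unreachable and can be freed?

After clearing the end-marker at "psuemmrfiqa", prune upward until reaching a node still needed by another word.
The suffix "fiqa" (4 nodes) is used only by "psuemmrfiqa"; "psuemmr" is itself a stored word, so pruning stops there.
Nodes removed: 4

4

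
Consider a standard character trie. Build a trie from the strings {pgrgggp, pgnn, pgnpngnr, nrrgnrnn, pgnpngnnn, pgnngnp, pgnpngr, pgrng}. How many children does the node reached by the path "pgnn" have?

Walk "pgnn" from the root, arriving at one node.
Characters that immediately follow "pgnn" among the stored strings: {g}.
That node has 1 child edge.

1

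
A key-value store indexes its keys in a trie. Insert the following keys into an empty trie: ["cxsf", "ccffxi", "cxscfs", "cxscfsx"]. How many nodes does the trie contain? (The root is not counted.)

Insert word by word; a character creates a node only if that edge doesn't already exist:
  "cxsf" → 4 new (c, x, s, f)
  "ccffxi" → prefix "c" already present; 5 new (c, f, f, x, i)
  "cxscfs" → prefix "cxs" already present; 3 new (c, f, s)
  "cxscfsx" → prefix "cxscfs" already present; 1 new (x)
Total nodes = 4 + 5 + 3 + 1 = 13

13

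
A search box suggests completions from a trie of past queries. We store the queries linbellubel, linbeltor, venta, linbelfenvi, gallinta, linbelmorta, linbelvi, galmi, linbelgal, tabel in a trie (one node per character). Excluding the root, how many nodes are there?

Insert word by word; a character creates a node only if that edge doesn't already exist:
  "linbellubel" → 11 new (l, i, n, b, e, l, l, u, b, e, l)
  "linbeltor" → prefix "linbel" already present; 3 new (t, o, r)
  "venta" → 5 new (v, e, n, t, a)
  "linbelfenvi" → prefix "linbel" already present; 5 new (f, e, n, v, i)
  "gallinta" → 8 new (g, a, l, l, i, n, t, a)
  "linbelmorta" → prefix "linbel" already present; 5 new (m, o, r, t, a)
  "linbelvi" → prefix "linbel" already present; 2 new (v, i)
  "galmi" → prefix "gal" already present; 2 new (m, i)
  "linbelgal" → prefix "linbel" already present; 3 new (g, a, l)
  "tabel" → 5 new (t, a, b, e, l)
Total nodes = 11 + 3 + 5 + 5 + 8 + 5 + 2 + 2 + 3 + 5 = 49

49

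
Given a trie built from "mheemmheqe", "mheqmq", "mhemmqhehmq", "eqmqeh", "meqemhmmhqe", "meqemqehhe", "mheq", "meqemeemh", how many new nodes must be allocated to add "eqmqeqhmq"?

4

Walking "eqmqeqhmq" from the root, the first 5 characters ("eqmqe") follow existing edges; "q" is the first miss.
So 9 − 5 = 4 new nodes.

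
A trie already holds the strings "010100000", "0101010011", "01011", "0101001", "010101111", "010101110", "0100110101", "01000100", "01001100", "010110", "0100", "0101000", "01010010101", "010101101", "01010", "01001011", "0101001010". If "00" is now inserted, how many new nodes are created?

"0" is already a path in the trie; the remaining "0" must be added.
New nodes needed: |"00"| − 1 = 2 − 1 = 1.

1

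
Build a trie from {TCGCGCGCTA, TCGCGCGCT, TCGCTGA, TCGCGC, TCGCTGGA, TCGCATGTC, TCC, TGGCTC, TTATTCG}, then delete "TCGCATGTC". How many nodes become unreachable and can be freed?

A node on "TCGCATGTC"'s path can go only if nothing else ends at it or branches off below it.
The suffix "ATGTC" (5 nodes) is used only by "TCGCATGTC"; the node for "TCGC" still has the child "G", so pruning stops there.
Nodes removed: 5

5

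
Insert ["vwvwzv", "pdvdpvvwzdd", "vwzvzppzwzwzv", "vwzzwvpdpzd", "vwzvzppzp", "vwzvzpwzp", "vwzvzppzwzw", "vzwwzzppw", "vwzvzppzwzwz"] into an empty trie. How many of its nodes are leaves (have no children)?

7

Leaves are exactly the stored words that no other stored word extends.
Those words: "pdvdpvvwzdd", "vwvwzv", "vwzvzppzp", "vwzvzppzwzwzv", "vwzvzpwzp", "vwzzwvpdpzd", "vzwwzzppw"
Leaf count: 7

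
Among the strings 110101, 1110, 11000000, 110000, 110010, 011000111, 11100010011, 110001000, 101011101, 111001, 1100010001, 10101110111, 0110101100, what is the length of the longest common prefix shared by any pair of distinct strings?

Look for the deepest trie node that still has at least two words in its subtree.
e.g. "101011101" and "10101110111" share the prefix "101011101" of length 9; no pair shares a longer one.
Longest shared-prefix length: 9

9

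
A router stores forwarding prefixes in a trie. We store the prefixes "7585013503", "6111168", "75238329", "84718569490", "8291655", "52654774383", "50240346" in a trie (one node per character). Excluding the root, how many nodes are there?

58

Insert word by word; a character creates a node only if that edge doesn't already exist:
  "7585013503" → 10 new (7, 5, 8, 5, 0, 1, 3, 5, 0, 3)
  "6111168" → 7 new (6, 1, 1, 1, 1, 6, 8)
  "75238329" → prefix "75" already present; 6 new (2, 3, 8, 3, 2, 9)
  "84718569490" → 11 new (8, 4, 7, 1, 8, 5, 6, 9, 4, 9, 0)
  "8291655" → prefix "8" already present; 6 new (2, 9, 1, 6, 5, 5)
  "52654774383" → 11 new (5, 2, 6, 5, 4, 7, 7, 4, 3, 8, 3)
  "50240346" → prefix "5" already present; 7 new (0, 2, 4, 0, 3, 4, 6)
Total nodes = 10 + 7 + 6 + 11 + 6 + 11 + 7 = 58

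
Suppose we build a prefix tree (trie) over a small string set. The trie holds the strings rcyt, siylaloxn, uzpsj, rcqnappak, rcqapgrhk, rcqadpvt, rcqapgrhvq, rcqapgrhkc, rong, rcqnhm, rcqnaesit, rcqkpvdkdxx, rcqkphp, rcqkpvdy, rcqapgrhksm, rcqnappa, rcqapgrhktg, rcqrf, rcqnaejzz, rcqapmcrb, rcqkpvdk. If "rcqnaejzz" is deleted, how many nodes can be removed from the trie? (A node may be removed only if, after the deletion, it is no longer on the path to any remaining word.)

Walk "rcqnaejzz" from the leaf back toward the root, removing each node that no remaining word uses.
The suffix "jzz" (3 nodes) is used only by "rcqnaejzz"; the node for "rcqnae" still has the child "s", so pruning stops there.
Nodes removed: 3

3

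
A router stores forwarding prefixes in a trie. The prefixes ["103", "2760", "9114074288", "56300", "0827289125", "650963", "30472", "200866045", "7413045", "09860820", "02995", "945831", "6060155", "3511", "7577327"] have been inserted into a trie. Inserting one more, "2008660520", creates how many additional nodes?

3

"2008660" is already a path in the trie; the remaining "520" must be added.
So 10 − 7 = 3 new nodes.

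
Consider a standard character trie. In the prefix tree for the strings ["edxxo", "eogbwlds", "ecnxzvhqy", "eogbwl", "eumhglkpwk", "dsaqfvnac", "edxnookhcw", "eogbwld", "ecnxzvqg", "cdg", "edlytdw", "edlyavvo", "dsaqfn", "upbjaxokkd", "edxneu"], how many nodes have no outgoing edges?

A leaf is a node with no children — equivalently, the end of a word that is not a proper prefix of any other stored word.
Those words: "cdg", "dsaqfn", "dsaqfvnac", "ecnxzvhqy", "ecnxzvqg", "edlyavvo", "edlytdw", "edxneu", "edxnookhcw", "edxxo", "eogbwlds", "eumhglkpwk", "upbjaxokkd"
Leaf count: 13

13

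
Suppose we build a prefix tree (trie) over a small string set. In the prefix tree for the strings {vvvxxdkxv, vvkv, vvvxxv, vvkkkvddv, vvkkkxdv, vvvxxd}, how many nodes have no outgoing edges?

5

A leaf is a node with no children — equivalently, the end of a word that is not a proper prefix of any other stored word.
Those words: "vvkkkvddv", "vvkkkxdv", "vvkv", "vvvxxdkxv", "vvvxxv"
Leaf count: 5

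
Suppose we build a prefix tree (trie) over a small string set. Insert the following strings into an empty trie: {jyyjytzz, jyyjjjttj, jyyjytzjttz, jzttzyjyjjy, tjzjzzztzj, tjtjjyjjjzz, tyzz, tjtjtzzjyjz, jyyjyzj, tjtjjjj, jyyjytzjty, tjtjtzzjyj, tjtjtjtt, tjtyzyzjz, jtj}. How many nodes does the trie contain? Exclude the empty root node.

72

Trace insertions, counting only characters that open a new branch:
  "jyyjytzz" → 8 new (j, y, y, j, y, t, z, z)
  "jyyjjjttj" → prefix "jyyj" already present; 5 new (j, j, t, t, j)
  "jyyjytzjttz" → prefix "jyyjytz" already present; 4 new (j, t, t, z)
  "jzttzyjyjjy" → prefix "j" already present; 10 new (z, t, t, z, y, j, y, j, j, y)
  "tjzjzzztzj" → 10 new (t, j, z, j, z, z, z, t, z, j)
  "tjtjjyjjjzz" → prefix "tj" already present; 9 new (t, j, j, y, j, j, j, z, z)
  "tyzz" → prefix "t" already present; 3 new (y, z, z)
  "tjtjtzzjyjz" → prefix "tjtj" already present; 7 new (t, z, z, j, y, j, z)
  "jyyjyzj" → prefix "jyyjy" already present; 2 new (z, j)
  "tjtjjjj" → prefix "tjtjj" already present; 2 new (j, j)
  "jyyjytzjty" → prefix "jyyjytzjt" already present; 1 new (y)
  "tjtjtzzjyj" → prefix "tjtjtzzjyj" already present; 0 new (none)
  "tjtjtjtt" → prefix "tjtjt" already present; 3 new (j, t, t)
  "tjtyzyzjz" → prefix "tjt" already present; 6 new (y, z, y, z, j, z)
  "jtj" → prefix "j" already present; 2 new (t, j)
Total nodes = 8 + 5 + 4 + 10 + 10 + 9 + 3 + 7 + 2 + 2 + 1 + 0 + 3 + 6 + 2 = 72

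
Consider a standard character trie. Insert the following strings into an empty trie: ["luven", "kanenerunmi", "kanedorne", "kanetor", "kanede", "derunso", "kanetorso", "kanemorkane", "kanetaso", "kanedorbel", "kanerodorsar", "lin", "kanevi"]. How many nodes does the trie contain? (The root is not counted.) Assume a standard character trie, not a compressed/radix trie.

59

Count nodes per top-level branch (shared prefixes stored once):
  'd'-branch (derunso): 7 nodes
  'k'-branch (kanede, kanedorbel, kanedorne, kanemorkane, kanenerunmi, kanerodorsar, kanetaso, kanetor, kanetorso, kanevi): 45 nodes
  'l'-branch (lin, luven): 7 nodes
Sum: 59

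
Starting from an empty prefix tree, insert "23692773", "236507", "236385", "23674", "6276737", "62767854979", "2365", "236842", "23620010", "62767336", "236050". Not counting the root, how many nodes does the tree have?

For each word, the new-node count is its length minus the longest prefix already in the trie:
  "23692773" → 8 new (2, 3, 6, 9, 2, 7, 7, 3)
  "236507" → prefix "236" already present; 3 new (5, 0, 7)
  "236385" → prefix "236" already present; 3 new (3, 8, 5)
  "23674" → prefix "236" already present; 2 new (7, 4)
  "6276737" → 7 new (6, 2, 7, 6, 7, 3, 7)
  "62767854979" → prefix "62767" already present; 6 new (8, 5, 4, 9, 7, 9)
  "2365" → prefix "2365" already present; 0 new (none)
  "236842" → prefix "236" already present; 3 new (8, 4, 2)
  "23620010" → prefix "236" already present; 5 new (2, 0, 0, 1, 0)
  "62767336" → prefix "627673" already present; 2 new (3, 6)
  "236050" → prefix "236" already present; 3 new (0, 5, 0)
Total nodes = 8 + 3 + 3 + 2 + 7 + 6 + 0 + 3 + 5 + 2 + 3 = 42

42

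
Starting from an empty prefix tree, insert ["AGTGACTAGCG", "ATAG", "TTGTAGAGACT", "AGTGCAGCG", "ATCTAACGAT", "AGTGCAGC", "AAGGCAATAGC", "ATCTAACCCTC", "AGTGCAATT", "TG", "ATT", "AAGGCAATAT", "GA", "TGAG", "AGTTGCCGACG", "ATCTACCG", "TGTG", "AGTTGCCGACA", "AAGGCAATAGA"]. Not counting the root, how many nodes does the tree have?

77

Count nodes per top-level branch (shared prefixes stored once):
  'A'-branch (AAGGCAATAGA, AAGGCAATAGC, AAGGCAATAT, AGTGACTAGCG, AGTGCAATT, AGTGCAGC, AGTGCAGCG, AGTTGCCGACA, AGTTGCCGACG, ATAG, ATCTAACCCTC, ATCTAACGAT, ATCTACCG, ATT): 59 nodes
  'G'-branch (GA): 2 nodes
  'T'-branch (TG, TGAG, TGTG, TTGTAGAGACT): 16 nodes
Sum: 77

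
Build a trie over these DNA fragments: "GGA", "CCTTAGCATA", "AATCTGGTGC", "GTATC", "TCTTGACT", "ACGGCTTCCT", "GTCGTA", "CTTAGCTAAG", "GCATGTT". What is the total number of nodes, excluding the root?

63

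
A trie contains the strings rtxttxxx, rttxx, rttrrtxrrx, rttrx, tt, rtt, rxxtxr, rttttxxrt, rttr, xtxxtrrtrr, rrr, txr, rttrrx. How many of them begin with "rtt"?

Traverse to the node for "rtt", then collect every word in that subtree.
Matches: "rtt", "rttr", "rttrrtxrrx", "rttrrx", "rttrx", "rttttxxrt", "rttxx"
Count: 7

7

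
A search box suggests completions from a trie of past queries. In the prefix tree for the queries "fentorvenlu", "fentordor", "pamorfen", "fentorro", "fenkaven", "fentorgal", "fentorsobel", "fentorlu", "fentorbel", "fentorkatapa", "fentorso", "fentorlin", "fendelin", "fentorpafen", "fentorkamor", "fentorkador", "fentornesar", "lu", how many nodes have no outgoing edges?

Leaves are exactly the stored words that no other stored word extends.
Those words: "fendelin", "fenkaven", "fentorbel", "fentordor", "fentorgal", "fentorkador", "fentorkamor", "fentorkatapa", "fentorlin", "fentorlu", "fentornesar", "fentorpafen", "fentorro", "fentorsobel", "fentorvenlu", "lu", "pamorfen"
Leaf count: 17

17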